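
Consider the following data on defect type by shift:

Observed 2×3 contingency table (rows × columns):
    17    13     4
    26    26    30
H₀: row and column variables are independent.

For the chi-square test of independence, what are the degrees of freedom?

degrees of freedom = 2

df = (r−1)(c−1) = (2−1)·(3−1) = 2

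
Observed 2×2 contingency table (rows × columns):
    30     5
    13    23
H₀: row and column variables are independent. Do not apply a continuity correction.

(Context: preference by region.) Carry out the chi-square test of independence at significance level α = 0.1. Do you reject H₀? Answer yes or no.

Row totals [35, 36], col totals [43, 28], n=71
χ² = (30−21.20)²/21.20 + (5−13.80)²/13.80 + (13−21.80)²/21.80 + (23−14.20)²/14.20 = 18.2819
df = 1
p-value (upper-tail) = 0.00002
At α=0.1: p < α → reject H₀

reject H₀: yes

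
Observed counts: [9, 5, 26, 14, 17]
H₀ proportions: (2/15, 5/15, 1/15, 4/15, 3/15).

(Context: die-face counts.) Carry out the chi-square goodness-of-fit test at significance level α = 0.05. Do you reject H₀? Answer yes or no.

reject H₀: yes

n = 71; E_i = n·p_i = [9.47, 23.67, 4.73, 18.93, 14.20]
χ² = (9−9.47)²/9.47 + (5−23.67)²/23.67 + (26−4.73)²/4.73 + (14−18.93)²/18.93 + (17−14.20)²/14.20 = 112.1338
df = 4
p-value (upper-tail) = 0.00000
At α=0.05: p < α → reject H₀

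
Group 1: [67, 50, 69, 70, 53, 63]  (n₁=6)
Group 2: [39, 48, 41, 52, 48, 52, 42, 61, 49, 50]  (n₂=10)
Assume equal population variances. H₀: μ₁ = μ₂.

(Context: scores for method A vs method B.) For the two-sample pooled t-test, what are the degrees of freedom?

degrees of freedom = 14

df = n₁ + n₂ − 2 = 6 + 10 − 2 = 14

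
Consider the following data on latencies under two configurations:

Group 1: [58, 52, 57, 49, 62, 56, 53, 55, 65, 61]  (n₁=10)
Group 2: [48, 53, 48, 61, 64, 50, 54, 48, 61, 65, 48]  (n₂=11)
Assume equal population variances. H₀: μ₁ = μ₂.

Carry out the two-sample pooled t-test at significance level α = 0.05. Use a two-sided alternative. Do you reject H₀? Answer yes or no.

x̄₁=56.800, s₁=4.894, n₁=10
x̄₂=54.545, s₂=6.905, n₂=11
s_p² = [9·4.894² + 10·6.905²]/19 = 36.4383
SE = √(s_p²·(1/10+1/11)) = 2.6375
t = (56.800−54.545)/2.6375 = 0.8548
df = 19
p-value (two-sided) = 0.40331
At α=0.05: p ≥ α → fail to reject H₀

reject H₀: no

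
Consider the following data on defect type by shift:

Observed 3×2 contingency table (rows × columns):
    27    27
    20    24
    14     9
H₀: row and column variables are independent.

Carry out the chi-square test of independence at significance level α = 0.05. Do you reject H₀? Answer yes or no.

reject H₀: no

Row totals [54, 44, 23], col totals [61, 60], n=121
χ² = (27−27.22)²/27.22 + (27−26.78)²/26.78 + (20−22.18)²/22.18 + (24−21.82)²/21.82 + (14−11.60)²/11.60 + (9−11.40)²/11.40 = 1.4424
df = 2
p-value (upper-tail) = 0.48616
At α=0.05: p ≥ α → fail to reject H₀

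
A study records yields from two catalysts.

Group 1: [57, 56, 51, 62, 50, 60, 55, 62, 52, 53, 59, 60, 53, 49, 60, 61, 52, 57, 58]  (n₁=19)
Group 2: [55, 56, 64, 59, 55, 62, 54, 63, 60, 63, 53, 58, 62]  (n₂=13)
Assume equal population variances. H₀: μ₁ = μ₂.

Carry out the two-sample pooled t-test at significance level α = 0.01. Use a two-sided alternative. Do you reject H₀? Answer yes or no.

reject H₀: no

x̄₁=56.158, s₁=4.220, n₁=19
x̄₂=58.769, s₂=3.855, n₂=13
s_p² = [18·4.220² + 12·3.855²]/30 = 16.6278
SE = √(s_p²·(1/19+1/13)) = 1.4677
t = (56.158−58.769)/1.4677 = -1.7792
df = 30
p-value (two-sided) = 0.08535
At α=0.01: p ≥ α → fail to reject H₀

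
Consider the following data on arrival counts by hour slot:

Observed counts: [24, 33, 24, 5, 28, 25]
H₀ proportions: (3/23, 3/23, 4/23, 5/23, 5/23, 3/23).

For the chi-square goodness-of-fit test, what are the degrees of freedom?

degrees of freedom = 5

df = k − 1 = 6 − 1 = 5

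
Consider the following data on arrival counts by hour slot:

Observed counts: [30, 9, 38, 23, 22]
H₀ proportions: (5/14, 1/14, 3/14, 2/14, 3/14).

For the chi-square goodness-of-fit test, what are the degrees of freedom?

degrees of freedom = 4

df = k − 1 = 5 − 1 = 4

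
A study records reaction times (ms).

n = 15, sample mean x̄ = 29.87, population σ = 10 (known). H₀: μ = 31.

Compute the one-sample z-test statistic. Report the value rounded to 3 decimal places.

SE = σ/√n = 10/√15 = 2.5820
z = (x̄−μ₀)/SE = (29.87−31)/2.5820 = -0.4376

test statistic = -0.438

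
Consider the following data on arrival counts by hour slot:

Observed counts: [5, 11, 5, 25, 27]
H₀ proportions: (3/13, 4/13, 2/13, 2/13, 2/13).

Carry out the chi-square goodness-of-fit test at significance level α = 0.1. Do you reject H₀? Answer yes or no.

n = 73; E_i = n·p_i = [16.85, 22.46, 11.23, 11.23, 11.23]
χ² = (5−16.85)²/16.85 + (11−22.46)²/22.46 + (5−11.23)²/11.23 + (25−11.23)²/11.23 + (27−11.23)²/11.23 = 56.6587
df = 4
p-value (upper-tail) = 0.00000
At α=0.1: p < α → reject H₀

reject H₀: yes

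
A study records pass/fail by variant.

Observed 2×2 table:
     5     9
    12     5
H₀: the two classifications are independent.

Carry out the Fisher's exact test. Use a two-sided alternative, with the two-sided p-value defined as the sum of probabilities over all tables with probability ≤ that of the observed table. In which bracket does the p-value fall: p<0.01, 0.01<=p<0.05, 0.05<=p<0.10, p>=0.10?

Margins: r₁=14, r₂=17, c₁=17, c₂=14, n=31
p_obs = C(14,5)·C(17,12)/C(31,17); sum pmf over tables with pmf ≤ p_obs
p-value (two-sided) = 0.07592
→ bracket: 0.05<=p<0.10

p-value bracket: 0.05<=p<0.10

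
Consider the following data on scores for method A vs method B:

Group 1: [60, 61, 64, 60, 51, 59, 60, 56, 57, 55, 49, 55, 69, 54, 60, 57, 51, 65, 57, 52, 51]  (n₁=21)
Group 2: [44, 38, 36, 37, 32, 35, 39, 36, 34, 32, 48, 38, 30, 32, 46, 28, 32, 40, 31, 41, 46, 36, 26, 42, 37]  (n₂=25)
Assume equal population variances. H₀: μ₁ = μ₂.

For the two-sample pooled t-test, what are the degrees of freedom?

df = n₁ + n₂ − 2 = 21 + 25 − 2 = 44

degrees of freedom = 44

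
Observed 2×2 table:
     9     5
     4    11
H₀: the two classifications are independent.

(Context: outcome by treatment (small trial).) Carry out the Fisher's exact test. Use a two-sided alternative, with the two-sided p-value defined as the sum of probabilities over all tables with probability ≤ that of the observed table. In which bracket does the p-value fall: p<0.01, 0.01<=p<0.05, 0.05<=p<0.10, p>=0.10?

Margins: r₁=14, r₂=15, c₁=13, c₂=16, n=29
p_obs = C(14,9)·C(15,4)/C(29,13); sum pmf over tables with pmf ≤ p_obs
p-value (two-sided) = 0.06560
→ bracket: 0.05<=p<0.10

p-value bracket: 0.05<=p<0.10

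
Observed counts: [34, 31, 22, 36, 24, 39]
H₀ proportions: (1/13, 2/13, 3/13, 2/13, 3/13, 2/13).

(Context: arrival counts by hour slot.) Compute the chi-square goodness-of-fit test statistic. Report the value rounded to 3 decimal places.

n = 186; E_i = n·p_i = [14.31, 28.62, 42.92, 28.62, 42.92, 28.62]
χ² = (34−14.31)²/14.31 + (31−28.62)²/28.62 + (22−42.92)²/42.92 + (36−28.62)²/28.62 + (24−42.92)²/42.92 + (39−28.62)²/28.62 = 51.5179
df = 5

test statistic = 51.518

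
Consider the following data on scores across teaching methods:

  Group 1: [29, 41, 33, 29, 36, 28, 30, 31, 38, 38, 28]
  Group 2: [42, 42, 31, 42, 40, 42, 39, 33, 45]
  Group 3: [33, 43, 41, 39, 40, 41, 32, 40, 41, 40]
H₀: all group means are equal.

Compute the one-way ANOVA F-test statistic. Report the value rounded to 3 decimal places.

Group means [32.82, 39.56, 39.00], grand mean 36.900
SSB = Σnᵢ(x̄ᵢ−x̄)² = 290.841; SSW = ΣΣ(x−x̄ᵢ)² = 503.859
MSB = 290.841/2 = 145.4207; MSW = 503.859/27 = 18.6614
F = MSB/MSW = 7.7926
df = (2, 27)

test statistic = 7.793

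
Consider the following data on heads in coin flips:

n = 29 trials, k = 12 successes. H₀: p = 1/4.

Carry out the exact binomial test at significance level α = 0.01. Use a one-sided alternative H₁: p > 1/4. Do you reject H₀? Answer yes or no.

reject H₀: no

Exact binomial: n=29, k=12, p₀=1/4=0.2500
P(X≥12) from Σ C(n,i)·p₀^i·(1−p₀)^(n−i)
p-value (one-sided, H₁ greater) = 0.03903
At α=0.01: p ≥ α → fail to reject H₀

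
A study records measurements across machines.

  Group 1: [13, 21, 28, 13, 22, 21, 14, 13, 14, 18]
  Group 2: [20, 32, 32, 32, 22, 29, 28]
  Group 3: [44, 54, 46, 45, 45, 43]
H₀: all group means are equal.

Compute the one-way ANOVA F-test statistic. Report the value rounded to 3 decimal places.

test statistic = 64.989

Group means [17.70, 27.86, 46.17], grand mean 28.217
SSB = Σnᵢ(x̄ᵢ−x̄)² = 3040.123; SSW = ΣΣ(x−x̄ᵢ)² = 467.790
MSB = 3040.123/2 = 1520.0613; MSW = 467.790/20 = 23.3895
F = MSB/MSW = 64.9890
df = (2, 20)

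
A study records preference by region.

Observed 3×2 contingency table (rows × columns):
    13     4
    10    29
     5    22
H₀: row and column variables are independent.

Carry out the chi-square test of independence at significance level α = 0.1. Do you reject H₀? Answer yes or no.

reject H₀: yes

Row totals [17, 39, 27], col totals [28, 55], n=83
χ² = (13−5.73)²/5.73 + (4−11.27)²/11.27 + (10−13.16)²/13.16 + (29−25.84)²/25.84 + (5−9.11)²/9.11 + (22−17.89)²/17.89 = 17.8283
df = 2
p-value (upper-tail) = 0.00013
At α=0.1: p < α → reject H₀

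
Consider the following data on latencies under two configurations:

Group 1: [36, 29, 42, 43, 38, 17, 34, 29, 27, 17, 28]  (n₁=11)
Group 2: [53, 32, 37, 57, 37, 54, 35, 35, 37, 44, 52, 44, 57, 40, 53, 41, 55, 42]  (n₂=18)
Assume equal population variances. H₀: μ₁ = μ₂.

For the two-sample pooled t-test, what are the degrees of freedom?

degrees of freedom = 27

df = n₁ + n₂ − 2 = 11 + 18 − 2 = 27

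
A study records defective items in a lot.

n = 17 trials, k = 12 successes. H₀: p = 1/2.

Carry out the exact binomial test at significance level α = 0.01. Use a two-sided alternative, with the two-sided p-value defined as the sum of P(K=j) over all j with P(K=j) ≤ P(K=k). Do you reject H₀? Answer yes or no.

Exact binomial: n=17, k=12, p₀=1/2=0.5000
P(X=j) = C(n,j)·p₀^j·(1−p₀)^(n−j); p = Σ P(X=j) over j with P(X=j) ≤ P(X=12)
p-value (two-sided) = 0.14346
At α=0.01: p ≥ α → fail to reject H₀

reject H₀: no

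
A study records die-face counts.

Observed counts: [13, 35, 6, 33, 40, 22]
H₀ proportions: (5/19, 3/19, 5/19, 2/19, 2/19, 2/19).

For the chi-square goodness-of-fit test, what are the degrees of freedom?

degrees of freedom = 5

df = k − 1 = 6 − 1 = 5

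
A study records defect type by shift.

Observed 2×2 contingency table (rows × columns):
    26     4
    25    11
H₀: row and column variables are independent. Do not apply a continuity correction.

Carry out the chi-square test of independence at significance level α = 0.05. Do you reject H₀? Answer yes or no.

Row totals [30, 36], col totals [51, 15], n=66
χ² = (26−23.18)²/23.18 + (4−6.82)²/6.82 + (25−27.82)²/27.82 + (11−8.18)²/8.18 = 2.7637
df = 1
p-value (upper-tail) = 0.09643
At α=0.05: p ≥ α → fail to reject H₀

reject H₀: no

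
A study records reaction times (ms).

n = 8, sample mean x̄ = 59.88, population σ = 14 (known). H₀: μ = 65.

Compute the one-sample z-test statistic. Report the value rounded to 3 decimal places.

test statistic = -1.034

SE = σ/√n = 14/√8 = 4.9497
z = (x̄−μ₀)/SE = (59.88−65)/4.9497 = -1.0344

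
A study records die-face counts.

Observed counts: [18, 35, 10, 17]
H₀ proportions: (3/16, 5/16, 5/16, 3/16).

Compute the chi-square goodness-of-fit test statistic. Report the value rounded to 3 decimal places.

test statistic = 13.867

n = 80; E_i = n·p_i = [15.00, 25.00, 25.00, 15.00]
χ² = (18−15.00)²/15.00 + (35−25.00)²/25.00 + (10−25.00)²/25.00 + (17−15.00)²/15.00 = 13.8667
df = 3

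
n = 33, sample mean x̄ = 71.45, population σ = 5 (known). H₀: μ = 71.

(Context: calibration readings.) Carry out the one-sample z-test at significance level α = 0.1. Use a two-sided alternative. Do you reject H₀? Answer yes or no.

reject H₀: no

SE = σ/√n = 5/√33 = 0.8704
z = (x̄−μ₀)/SE = (71.45−71)/0.8704 = 0.5170
p-value (two-sided) = 0.60515
At α=0.1: p ≥ α → fail to reject H₀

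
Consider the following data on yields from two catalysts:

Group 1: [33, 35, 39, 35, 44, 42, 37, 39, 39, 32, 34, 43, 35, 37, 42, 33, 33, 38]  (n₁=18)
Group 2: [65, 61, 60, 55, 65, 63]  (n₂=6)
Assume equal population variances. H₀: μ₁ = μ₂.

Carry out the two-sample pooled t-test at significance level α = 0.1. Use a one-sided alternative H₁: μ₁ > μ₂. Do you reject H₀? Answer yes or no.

x̄₁=37.222, s₁=3.766, n₁=18
x̄₂=61.500, s₂=3.782, n₂=6
s_p² = [17·3.766² + 5·3.782²]/22 = 14.2096
SE = √(s_p²·(1/18+1/6)) = 1.7770
t = (37.222−61.500)/1.7770 = -13.6623
df = 22
p-value (one-sided, H₁ greater) = 1.00000
At α=0.1: p ≥ α → fail to reject H₀

reject H₀: no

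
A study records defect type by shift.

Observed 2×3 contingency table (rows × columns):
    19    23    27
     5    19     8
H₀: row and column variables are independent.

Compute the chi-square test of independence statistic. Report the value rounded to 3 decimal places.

Row totals [69, 32], col totals [24, 42, 35], n=101
χ² = (19−16.40)²/16.40 + (23−28.69)²/28.69 + (27−23.91)²/23.91 + (5−7.60)²/7.60 + (19−13.31)²/13.31 + (8−11.09)²/11.09 = 6.1301
df = 2

test statistic = 6.130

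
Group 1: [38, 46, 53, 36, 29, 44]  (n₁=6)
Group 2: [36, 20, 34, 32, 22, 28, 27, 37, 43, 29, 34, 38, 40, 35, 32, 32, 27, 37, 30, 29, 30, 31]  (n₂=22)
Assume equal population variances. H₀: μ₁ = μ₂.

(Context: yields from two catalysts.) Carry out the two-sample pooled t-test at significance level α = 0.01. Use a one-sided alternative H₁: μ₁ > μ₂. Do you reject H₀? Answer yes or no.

reject H₀: yes

x̄₁=41.000, s₁=8.438, n₁=6
x̄₂=31.955, s₂=5.525, n₂=22
s_p² = [5·8.438² + 21·5.525²]/26 = 38.3444
SE = √(s_p²·(1/6+1/22)) = 2.8520
t = (41.000−31.955)/2.8520 = 3.1717
df = 26
p-value (one-sided, H₁ greater) = 0.00193
At α=0.01: p < α → reject H₀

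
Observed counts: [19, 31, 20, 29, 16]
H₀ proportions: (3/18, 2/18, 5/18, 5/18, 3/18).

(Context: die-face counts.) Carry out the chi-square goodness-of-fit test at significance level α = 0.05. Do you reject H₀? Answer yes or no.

n = 115; E_i = n·p_i = [19.17, 12.78, 31.94, 31.94, 19.17]
χ² = (19−19.17)²/19.17 + (31−12.78)²/12.78 + (20−31.94)²/31.94 + (29−31.94)²/31.94 + (16−19.17)²/19.17 = 31.2487
df = 4
p-value (upper-tail) = 0.00000
At α=0.05: p < α → reject H₀

reject H₀: yes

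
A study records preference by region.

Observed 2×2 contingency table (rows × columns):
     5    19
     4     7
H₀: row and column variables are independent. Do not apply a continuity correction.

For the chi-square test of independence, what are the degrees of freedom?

df = (r−1)(c−1) = (2−1)·(2−1) = 1

degrees of freedom = 1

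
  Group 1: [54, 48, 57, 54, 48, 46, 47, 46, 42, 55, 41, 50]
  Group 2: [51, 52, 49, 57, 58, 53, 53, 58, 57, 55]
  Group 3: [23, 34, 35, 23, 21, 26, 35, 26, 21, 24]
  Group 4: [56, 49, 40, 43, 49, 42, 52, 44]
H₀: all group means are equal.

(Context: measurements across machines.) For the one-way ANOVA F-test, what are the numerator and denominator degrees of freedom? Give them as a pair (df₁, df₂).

k = 4 groups, N = 40 total
df = (k−1, N−k) = (4−1, 40−4) = (3, 36)

degrees of freedom = [3, 36]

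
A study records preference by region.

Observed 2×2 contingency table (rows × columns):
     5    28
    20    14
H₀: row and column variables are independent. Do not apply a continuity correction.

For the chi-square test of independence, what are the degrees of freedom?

df = (r−1)(c−1) = (2−1)·(2−1) = 1

degrees of freedom = 1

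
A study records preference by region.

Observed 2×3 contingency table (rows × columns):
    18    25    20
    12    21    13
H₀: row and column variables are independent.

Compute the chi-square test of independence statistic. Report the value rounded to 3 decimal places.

Row totals [63, 46], col totals [30, 46, 33], n=109
χ² = (18−17.34)²/17.34 + (25−26.59)²/26.59 + (20−19.07)²/19.07 + (12−12.66)²/12.66 + (21−19.41)²/19.41 + (13−13.93)²/13.93 = 0.3908
df = 2

test statistic = 0.391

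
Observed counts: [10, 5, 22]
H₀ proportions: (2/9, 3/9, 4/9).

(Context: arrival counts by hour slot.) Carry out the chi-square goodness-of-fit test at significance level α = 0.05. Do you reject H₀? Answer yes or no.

n = 37; E_i = n·p_i = [8.22, 12.33, 16.44]
χ² = (10−8.22)²/8.22 + (5−12.33)²/12.33 + (22−16.44)²/16.44 = 6.6216
df = 2
p-value (upper-tail) = 0.03649
At α=0.05: p < α → reject H₀

reject H₀: yes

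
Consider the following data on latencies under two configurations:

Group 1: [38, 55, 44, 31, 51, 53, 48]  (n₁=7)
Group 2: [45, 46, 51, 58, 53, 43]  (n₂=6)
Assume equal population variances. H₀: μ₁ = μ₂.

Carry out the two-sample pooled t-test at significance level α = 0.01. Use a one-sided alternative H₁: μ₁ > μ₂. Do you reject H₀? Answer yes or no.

reject H₀: no

x̄₁=45.714, s₁=8.674, n₁=7
x̄₂=49.333, s₂=5.680, n₂=6
s_p² = [6·8.674² + 5·5.680²]/11 = 55.7056
SE = √(s_p²·(1/7+1/6)) = 4.1524
t = (45.714−49.333)/4.1524 = -0.8716
df = 11
p-value (one-sided, H₁ greater) = 0.79896
At α=0.01: p ≥ α → fail to reject H₀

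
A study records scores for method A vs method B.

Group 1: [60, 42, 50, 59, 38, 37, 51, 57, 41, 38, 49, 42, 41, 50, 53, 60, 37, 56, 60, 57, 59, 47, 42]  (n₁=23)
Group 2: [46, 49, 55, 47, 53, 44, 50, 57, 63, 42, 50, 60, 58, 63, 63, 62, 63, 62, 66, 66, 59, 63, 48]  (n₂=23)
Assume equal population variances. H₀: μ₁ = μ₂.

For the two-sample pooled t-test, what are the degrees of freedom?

df = n₁ + n₂ − 2 = 23 + 23 − 2 = 44

degrees of freedom = 44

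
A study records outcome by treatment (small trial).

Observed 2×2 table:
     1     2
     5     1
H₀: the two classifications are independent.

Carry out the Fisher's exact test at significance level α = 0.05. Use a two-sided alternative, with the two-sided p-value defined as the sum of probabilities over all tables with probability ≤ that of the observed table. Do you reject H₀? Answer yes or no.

reject H₀: no

Margins: r₁=3, r₂=6, c₁=6, c₂=3, n=9
p_obs = C(3,1)·C(6,5)/C(9,6); sum pmf over tables with pmf ≤ p_obs
p-value (two-sided) = 0.22619
At α=0.05: p ≥ α → fail to reject H₀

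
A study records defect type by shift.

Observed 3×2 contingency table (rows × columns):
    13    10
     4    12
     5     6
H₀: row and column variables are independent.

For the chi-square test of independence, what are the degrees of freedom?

df = (r−1)(c−1) = (3−1)·(2−1) = 2

degrees of freedom = 2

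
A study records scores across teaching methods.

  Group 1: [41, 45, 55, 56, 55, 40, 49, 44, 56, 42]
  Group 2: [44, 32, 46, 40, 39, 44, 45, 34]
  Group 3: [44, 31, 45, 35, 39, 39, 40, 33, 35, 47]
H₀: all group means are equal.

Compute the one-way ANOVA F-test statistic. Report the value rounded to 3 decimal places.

test statistic = 7.420

Group means [48.30, 40.50, 38.80], grand mean 42.679
SSB = Σnᵢ(x̄ᵢ−x̄)² = 504.407; SSW = ΣΣ(x−x̄ᵢ)² = 849.700
MSB = 504.407/2 = 252.2036; MSW = 849.700/25 = 33.9880
F = MSB/MSW = 7.4204
df = (2, 25)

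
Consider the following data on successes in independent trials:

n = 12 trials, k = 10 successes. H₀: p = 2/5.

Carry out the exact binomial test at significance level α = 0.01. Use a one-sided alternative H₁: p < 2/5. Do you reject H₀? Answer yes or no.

Exact binomial: n=12, k=10, p₀=2/5=0.4000
P(X≤10) from Σ C(n,i)·p₀^i·(1−p₀)^(n−i)
p-value (one-sided, H₁ less) = 0.99968
At α=0.01: p ≥ α → fail to reject H₀

reject H₀: no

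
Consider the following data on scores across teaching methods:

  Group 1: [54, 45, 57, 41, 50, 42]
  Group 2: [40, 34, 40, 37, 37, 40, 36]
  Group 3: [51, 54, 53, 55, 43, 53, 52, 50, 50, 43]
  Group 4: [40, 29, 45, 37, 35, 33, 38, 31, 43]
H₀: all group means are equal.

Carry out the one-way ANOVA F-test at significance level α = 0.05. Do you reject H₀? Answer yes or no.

reject H₀: yes

Group means [48.17, 37.71, 50.40, 36.78], grand mean 43.375
SSB = Σnᵢ(x̄ᵢ−x̄)² = 1247.283; SSW = ΣΣ(x−x̄ᵢ)² = 638.217
MSB = 1247.283/3 = 415.7608; MSW = 638.217/28 = 22.7935
F = MSB/MSW = 18.2403
df = (3, 28)
p-value (upper-tail) = 0.00000
At α=0.05: p < α → reject H₀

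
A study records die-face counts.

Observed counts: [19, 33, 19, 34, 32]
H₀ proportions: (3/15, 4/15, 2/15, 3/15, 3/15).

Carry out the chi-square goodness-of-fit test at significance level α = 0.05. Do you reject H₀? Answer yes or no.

n = 137; E_i = n·p_i = [27.40, 36.53, 18.27, 27.40, 27.40]
χ² = (19−27.40)²/27.40 + (33−36.53)²/36.53 + (19−18.27)²/18.27 + (34−27.40)²/27.40 + (32−27.40)²/27.40 = 5.3084
df = 4
p-value (upper-tail) = 0.25709
At α=0.05: p ≥ α → fail to reject H₀

reject H₀: no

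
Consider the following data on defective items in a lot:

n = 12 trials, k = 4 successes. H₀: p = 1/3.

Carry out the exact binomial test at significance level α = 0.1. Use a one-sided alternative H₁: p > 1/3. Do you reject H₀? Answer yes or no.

Exact binomial: n=12, k=4, p₀=1/3=0.3333
P(X≥4) from Σ C(n,i)·p₀^i·(1−p₀)^(n−i)
p-value (one-sided, H₁ greater) = 0.60693
At α=0.1: p ≥ α → fail to reject H₀

reject H₀: no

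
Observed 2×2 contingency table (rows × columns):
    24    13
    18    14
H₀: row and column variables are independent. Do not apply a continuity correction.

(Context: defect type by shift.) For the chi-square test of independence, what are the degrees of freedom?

degrees of freedom = 1

df = (r−1)(c−1) = (2−1)·(2−1) = 1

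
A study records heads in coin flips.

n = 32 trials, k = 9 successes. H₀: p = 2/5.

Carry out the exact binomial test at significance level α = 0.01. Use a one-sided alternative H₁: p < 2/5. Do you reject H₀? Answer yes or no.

reject H₀: no

Exact binomial: n=32, k=9, p₀=2/5=0.4000
P(X≤9) from Σ C(n,i)·p₀^i·(1−p₀)^(n−i)
p-value (one-sided, H₁ less) = 0.11555
At α=0.01: p ≥ α → fail to reject H₀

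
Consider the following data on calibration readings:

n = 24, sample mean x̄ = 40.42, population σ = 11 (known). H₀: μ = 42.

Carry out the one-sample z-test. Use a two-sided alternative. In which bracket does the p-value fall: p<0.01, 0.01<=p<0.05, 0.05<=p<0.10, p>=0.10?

p-value bracket: p>=0.10

SE = σ/√n = 11/√24 = 2.2454
z = (x̄−μ₀)/SE = (40.42−42)/2.2454 = -0.7037
p-value (two-sided) = 0.48164
→ bracket: p>=0.10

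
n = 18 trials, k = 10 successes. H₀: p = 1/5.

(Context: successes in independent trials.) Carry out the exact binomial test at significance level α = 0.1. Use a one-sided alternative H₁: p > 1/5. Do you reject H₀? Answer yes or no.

reject H₀: yes

Exact binomial: n=18, k=10, p₀=1/5=0.2000
P(X≥10) from Σ C(n,i)·p₀^i·(1−p₀)^(n−i)
p-value (one-sided, H₁ greater) = 0.00091
At α=0.1: p < α → reject H₀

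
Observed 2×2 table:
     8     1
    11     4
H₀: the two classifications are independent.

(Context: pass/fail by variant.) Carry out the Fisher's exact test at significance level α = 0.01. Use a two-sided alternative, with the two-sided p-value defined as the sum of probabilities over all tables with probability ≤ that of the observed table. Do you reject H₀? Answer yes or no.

Margins: r₁=9, r₂=15, c₁=19, c₂=5, n=24
p_obs = C(9,8)·C(15,11)/C(24,19); sum pmf over tables with pmf ≤ p_obs
p-value (two-sided) = 0.61462
At α=0.01: p ≥ α → fail to reject H₀

reject H₀: no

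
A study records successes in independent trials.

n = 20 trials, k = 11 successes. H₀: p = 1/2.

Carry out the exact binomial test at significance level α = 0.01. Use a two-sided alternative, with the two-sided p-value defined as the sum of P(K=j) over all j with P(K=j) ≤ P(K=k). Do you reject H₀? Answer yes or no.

Exact binomial: n=20, k=11, p₀=1/2=0.5000
P(X=j) = C(n,j)·p₀^j·(1−p₀)^(n−j); p = Σ P(X=j) over j with P(X=j) ≤ P(X=11)
p-value (two-sided) = 0.82380
At α=0.01: p ≥ α → fail to reject H₀

reject H₀: no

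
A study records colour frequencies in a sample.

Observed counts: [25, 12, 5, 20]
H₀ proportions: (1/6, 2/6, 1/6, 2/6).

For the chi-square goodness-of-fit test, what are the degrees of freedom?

df = k − 1 = 4 − 1 = 3

degrees of freedom = 3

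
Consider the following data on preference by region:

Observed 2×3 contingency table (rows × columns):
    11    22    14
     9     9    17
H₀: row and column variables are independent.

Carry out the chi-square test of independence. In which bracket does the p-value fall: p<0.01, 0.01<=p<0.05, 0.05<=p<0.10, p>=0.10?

Row totals [47, 35], col totals [20, 31, 31], n=82
χ² = (11−11.46)²/11.46 + (22−17.77)²/17.77 + (14−17.77)²/17.77 + (9−8.54)²/8.54 + (9−13.23)²/13.23 + (17−13.23)²/13.23 = 4.2774
df = 2
p-value (upper-tail) = 0.11781
→ bracket: p>=0.10

p-value bracket: p>=0.10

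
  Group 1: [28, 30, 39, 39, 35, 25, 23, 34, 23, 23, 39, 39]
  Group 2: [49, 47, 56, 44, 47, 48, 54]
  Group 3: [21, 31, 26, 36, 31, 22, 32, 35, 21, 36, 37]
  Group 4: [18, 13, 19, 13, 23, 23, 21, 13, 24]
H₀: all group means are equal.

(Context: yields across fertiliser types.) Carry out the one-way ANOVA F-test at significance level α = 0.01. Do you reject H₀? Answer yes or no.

Group means [31.42, 49.29, 29.82, 18.56], grand mean 31.205
SSB = Σnᵢ(x̄ᵢ−x̄)² = 3750.155; SSW = ΣΣ(x−x̄ᵢ)² = 1186.204
MSB = 3750.155/3 = 1250.0517; MSW = 1186.204/35 = 33.8915
F = MSB/MSW = 36.8839
df = (3, 35)
p-value (upper-tail) = 0.00000
At α=0.01: p < α → reject H₀

reject H₀: yes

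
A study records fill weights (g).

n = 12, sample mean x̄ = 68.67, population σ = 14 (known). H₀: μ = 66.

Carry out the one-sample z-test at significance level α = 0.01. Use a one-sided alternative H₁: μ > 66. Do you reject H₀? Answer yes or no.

SE = σ/√n = 14/√12 = 4.0415
z = (x̄−μ₀)/SE = (68.67−66)/4.0415 = 0.6607
p-value (one-sided, H₁ greater) = 0.25442
At α=0.01: p ≥ α → fail to reject H₀

reject H₀: no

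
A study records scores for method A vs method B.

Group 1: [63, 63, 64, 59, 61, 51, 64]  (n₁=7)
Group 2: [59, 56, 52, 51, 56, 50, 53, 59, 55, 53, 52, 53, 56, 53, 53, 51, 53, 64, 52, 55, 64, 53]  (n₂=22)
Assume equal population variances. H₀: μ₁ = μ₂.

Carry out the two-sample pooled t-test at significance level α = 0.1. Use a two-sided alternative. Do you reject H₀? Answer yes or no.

reject H₀: yes

x̄₁=60.714, s₁=4.645, n₁=7
x̄₂=54.682, s₂=3.822, n₂=22
s_p² = [6·4.645² + 21·3.822²]/27 = 16.1556
SE = √(s_p²·(1/7+1/22)) = 1.7442
t = (60.714−54.682)/1.7442 = 3.4586
df = 27
p-value (two-sided) = 0.00182
At α=0.1: p < α → reject H₀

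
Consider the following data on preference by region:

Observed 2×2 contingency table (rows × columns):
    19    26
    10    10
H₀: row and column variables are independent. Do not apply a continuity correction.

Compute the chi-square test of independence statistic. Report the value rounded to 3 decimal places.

test statistic = 0.339

Row totals [45, 20], col totals [29, 36], n=65
χ² = (19−20.08)²/20.08 + (26−24.92)²/24.92 + (10−8.92)²/8.92 + (10−11.08)²/11.08 = 0.3390
df = 1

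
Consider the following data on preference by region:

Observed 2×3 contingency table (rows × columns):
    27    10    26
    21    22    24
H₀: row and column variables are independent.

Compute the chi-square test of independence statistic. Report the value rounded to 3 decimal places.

test statistic = 5.212

Row totals [63, 67], col totals [48, 32, 50], n=130
χ² = (27−23.26)²/23.26 + (10−15.51)²/15.51 + (26−24.23)²/24.23 + (21−24.74)²/24.74 + (22−16.49)²/16.49 + (24−25.77)²/25.77 = 5.2119
df = 2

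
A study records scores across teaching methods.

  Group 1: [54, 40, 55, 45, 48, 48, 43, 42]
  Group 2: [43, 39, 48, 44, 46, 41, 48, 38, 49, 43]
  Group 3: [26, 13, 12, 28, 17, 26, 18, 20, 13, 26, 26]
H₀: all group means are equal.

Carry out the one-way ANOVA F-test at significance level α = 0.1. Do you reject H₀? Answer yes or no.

reject H₀: yes

Group means [46.88, 43.90, 20.45], grand mean 35.828
SSB = Σnᵢ(x̄ᵢ−x̄)² = 4227.636; SSW = ΣΣ(x−x̄ᵢ)² = 722.502
MSB = 4227.636/2 = 2113.8178; MSW = 722.502/26 = 27.7885
F = MSB/MSW = 76.0679
df = (2, 26)
p-value (upper-tail) = 0.00000
At α=0.1: p < α → reject H₀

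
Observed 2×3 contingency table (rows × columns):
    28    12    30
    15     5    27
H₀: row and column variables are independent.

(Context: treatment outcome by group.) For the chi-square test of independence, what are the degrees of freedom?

df = (r−1)(c−1) = (2−1)·(3−1) = 2

degrees of freedom = 2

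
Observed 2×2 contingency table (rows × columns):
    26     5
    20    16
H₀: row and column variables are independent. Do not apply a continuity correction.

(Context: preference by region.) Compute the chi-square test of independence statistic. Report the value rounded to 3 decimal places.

test statistic = 6.206

Row totals [31, 36], col totals [46, 21], n=67
χ² = (26−21.28)²/21.28 + (5−9.72)²/9.72 + (20−24.72)²/24.72 + (16−11.28)²/11.28 = 6.2059
df = 1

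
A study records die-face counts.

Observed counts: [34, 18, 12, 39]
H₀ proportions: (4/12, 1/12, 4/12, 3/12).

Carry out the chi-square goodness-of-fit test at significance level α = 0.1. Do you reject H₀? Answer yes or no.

reject H₀: yes

n = 103; E_i = n·p_i = [34.33, 8.58, 34.33, 25.75]
χ² = (34−34.33)²/34.33 + (18−8.58)²/8.58 + (12−34.33)²/34.33 + (39−25.75)²/25.75 = 31.6796
df = 3
p-value (upper-tail) = 0.00000
At α=0.1: p < α → reject H₀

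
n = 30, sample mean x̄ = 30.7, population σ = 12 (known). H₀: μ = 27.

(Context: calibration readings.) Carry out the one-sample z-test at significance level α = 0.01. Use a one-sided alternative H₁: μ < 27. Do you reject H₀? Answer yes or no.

reject H₀: no

SE = σ/√n = 12/√30 = 2.1909
z = (x̄−μ₀)/SE = (30.7−27)/2.1909 = 1.6888
p-value (one-sided, H₁ less) = 0.95437
At α=0.01: p ≥ α → fail to reject H₀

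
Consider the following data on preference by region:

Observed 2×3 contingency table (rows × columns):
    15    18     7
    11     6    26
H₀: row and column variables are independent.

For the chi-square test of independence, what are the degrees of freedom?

df = (r−1)(c−1) = (2−1)·(3−1) = 2

degrees of freedom = 2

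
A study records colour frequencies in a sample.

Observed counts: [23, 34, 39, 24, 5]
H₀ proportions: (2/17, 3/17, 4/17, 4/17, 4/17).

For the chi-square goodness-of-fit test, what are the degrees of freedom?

degrees of freedom = 4

df = k − 1 = 5 − 1 = 4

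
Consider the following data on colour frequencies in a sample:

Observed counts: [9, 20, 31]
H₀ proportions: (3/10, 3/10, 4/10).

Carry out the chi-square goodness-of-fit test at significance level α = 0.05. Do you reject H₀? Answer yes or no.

n = 60; E_i = n·p_i = [18.00, 18.00, 24.00]
χ² = (9−18.00)²/18.00 + (20−18.00)²/18.00 + (31−24.00)²/24.00 = 6.7639
df = 2
p-value (upper-tail) = 0.03398
At α=0.05: p < α → reject H₀

reject H₀: yes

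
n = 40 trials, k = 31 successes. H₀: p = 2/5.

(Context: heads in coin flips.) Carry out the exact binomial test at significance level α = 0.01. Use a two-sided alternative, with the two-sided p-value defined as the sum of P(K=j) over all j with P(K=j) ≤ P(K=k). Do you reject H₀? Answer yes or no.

Exact binomial: n=40, k=31, p₀=2/5=0.4000
P(X=j) = C(n,j)·p₀^j·(1−p₀)^(n−j); p = Σ P(X=j) over j with P(X=j) ≤ P(X=31)
p-value (two-sided) = 0.00000
At α=0.01: p < α → reject H₀

reject H₀: yes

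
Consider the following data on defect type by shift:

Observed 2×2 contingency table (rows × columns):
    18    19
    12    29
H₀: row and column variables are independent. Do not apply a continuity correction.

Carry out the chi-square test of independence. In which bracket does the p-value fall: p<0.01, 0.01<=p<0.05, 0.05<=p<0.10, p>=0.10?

Row totals [37, 41], col totals [30, 48], n=78
χ² = (18−14.23)²/14.23 + (19−22.77)²/22.77 + (12−15.77)²/15.77 + (29−25.23)²/25.23 = 3.0863
df = 1
p-value (upper-tail) = 0.07895
→ bracket: 0.05<=p<0.10

p-value bracket: 0.05<=p<0.10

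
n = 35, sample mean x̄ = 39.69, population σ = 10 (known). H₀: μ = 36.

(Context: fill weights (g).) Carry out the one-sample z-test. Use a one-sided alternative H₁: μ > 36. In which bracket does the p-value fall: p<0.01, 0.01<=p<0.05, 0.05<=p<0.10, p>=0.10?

SE = σ/√n = 10/√35 = 1.6903
z = (x̄−μ₀)/SE = (39.69−36)/1.6903 = 2.1830
p-value (one-sided, H₁ greater) = 0.01452
→ bracket: 0.01<=p<0.05

p-value bracket: 0.01<=p<0.05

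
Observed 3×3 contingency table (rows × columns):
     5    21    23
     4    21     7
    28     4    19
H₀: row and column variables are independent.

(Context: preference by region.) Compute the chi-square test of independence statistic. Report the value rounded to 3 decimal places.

test statistic = 44.995

Row totals [49, 32, 51], col totals [37, 46, 49], n=132
χ² = (5−13.73)²/13.73 + (21−17.08)²/17.08 + (23−18.19)²/18.19 + (4−8.97)²/8.97 + (21−11.15)²/11.15 + (7−11.88)²/11.88 + (28−14.30)²/14.30 + (4−17.77)²/17.77 + (19−18.93)²/18.93 = 44.9954
df = 4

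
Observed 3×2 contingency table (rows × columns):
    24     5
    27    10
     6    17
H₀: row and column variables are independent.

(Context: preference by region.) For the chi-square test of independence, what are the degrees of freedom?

degrees of freedom = 2

df = (r−1)(c−1) = (3−1)·(2−1) = 2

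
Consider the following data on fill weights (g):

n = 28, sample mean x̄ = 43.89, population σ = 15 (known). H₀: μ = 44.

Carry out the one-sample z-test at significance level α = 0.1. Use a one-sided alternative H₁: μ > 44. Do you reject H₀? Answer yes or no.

SE = σ/√n = 15/√28 = 2.8347
z = (x̄−μ₀)/SE = (43.89−44)/2.8347 = -0.0388
p-value (one-sided, H₁ greater) = 0.51548
At α=0.1: p ≥ α → fail to reject H₀

reject H₀: no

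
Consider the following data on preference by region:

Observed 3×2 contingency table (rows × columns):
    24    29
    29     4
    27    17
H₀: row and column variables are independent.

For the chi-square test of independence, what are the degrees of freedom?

degrees of freedom = 2

df = (r−1)(c−1) = (3−1)·(2−1) = 2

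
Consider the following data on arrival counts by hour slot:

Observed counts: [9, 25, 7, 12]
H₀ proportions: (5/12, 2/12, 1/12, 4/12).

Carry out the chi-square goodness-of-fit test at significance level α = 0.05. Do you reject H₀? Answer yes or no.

n = 53; E_i = n·p_i = [22.08, 8.83, 4.42, 17.67]
χ² = (9−22.08)²/22.08 + (25−8.83)²/8.83 + (7−4.42)²/4.42 + (12−17.67)²/17.67 = 40.6679
df = 3
p-value (upper-tail) = 0.00000
At α=0.05: p < α → reject H₀

reject H₀: yes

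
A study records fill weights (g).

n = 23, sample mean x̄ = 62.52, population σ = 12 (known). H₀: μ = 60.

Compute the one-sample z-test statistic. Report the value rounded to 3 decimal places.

SE = σ/√n = 12/√23 = 2.5022
z = (x̄−μ₀)/SE = (62.52−60)/2.5022 = 1.0071

test statistic = 1.007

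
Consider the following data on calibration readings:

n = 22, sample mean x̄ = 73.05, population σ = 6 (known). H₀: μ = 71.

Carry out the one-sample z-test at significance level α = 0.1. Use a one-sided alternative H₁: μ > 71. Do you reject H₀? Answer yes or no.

reject H₀: yes

SE = σ/√n = 6/√22 = 1.2792
z = (x̄−μ₀)/SE = (73.05−71)/1.2792 = 1.6026
p-value (one-sided, H₁ greater) = 0.05452
At α=0.1: p < α → reject H₀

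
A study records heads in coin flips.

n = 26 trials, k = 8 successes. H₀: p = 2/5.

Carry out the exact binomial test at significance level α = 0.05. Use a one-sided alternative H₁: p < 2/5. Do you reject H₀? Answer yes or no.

Exact binomial: n=26, k=8, p₀=2/5=0.4000
P(X≤8) from Σ C(n,i)·p₀^i·(1−p₀)^(n−i)
p-value (one-sided, H₁ less) = 0.22554
At α=0.05: p ≥ α → fail to reject H₀

reject H₀: no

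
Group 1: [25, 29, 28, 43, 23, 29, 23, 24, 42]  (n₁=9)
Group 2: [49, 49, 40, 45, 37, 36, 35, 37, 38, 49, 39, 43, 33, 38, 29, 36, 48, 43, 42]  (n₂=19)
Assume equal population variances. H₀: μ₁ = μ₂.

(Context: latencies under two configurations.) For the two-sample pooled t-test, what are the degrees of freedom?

degrees of freedom = 26

df = n₁ + n₂ − 2 = 9 + 19 − 2 = 26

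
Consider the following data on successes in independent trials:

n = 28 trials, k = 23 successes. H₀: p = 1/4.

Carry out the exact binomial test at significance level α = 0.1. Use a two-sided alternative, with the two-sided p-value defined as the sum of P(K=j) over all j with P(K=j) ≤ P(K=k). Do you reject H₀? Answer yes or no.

reject H₀: yes

Exact binomial: n=28, k=23, p₀=1/4=0.2500
P(X=j) = C(n,j)·p₀^j·(1−p₀)^(n−j); p = Σ P(X=j) over j with P(X=j) ≤ P(X=23)
p-value (two-sided) = 0.00000
At α=0.1: p < α → reject H₀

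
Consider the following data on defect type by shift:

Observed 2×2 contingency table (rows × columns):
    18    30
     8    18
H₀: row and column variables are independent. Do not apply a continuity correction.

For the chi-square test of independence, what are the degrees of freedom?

degrees of freedom = 1

df = (r−1)(c−1) = (2−1)·(2−1) = 1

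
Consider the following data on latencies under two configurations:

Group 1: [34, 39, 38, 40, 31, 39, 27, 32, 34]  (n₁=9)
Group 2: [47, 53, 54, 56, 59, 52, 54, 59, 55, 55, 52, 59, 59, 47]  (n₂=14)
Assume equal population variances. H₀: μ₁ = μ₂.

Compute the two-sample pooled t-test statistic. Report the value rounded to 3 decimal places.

x̄₁=34.889, s₁=4.428, n₁=9
x̄₂=54.357, s₂=4.031, n₂=14
s_p² = [8·4.428² + 13·4.031²]/21 = 17.5287
SE = √(s_p²·(1/9+1/14)) = 1.7888
t = (34.889−54.357)/1.7888 = -10.8836
df = 21

test statistic = -10.884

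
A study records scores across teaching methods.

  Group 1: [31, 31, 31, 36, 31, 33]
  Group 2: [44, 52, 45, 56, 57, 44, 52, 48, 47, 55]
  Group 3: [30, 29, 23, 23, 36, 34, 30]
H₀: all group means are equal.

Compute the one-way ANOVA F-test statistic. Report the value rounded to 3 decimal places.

test statistic = 54.275

Group means [32.17, 50.00, 29.29], grand mean 39.043
SSB = Σnᵢ(x̄ᵢ−x̄)² = 2150.695; SSW = ΣΣ(x−x̄ᵢ)² = 396.262
MSB = 2150.695/2 = 1075.3473; MSW = 396.262/20 = 19.8131
F = MSB/MSW = 54.2746
df = (2, 20)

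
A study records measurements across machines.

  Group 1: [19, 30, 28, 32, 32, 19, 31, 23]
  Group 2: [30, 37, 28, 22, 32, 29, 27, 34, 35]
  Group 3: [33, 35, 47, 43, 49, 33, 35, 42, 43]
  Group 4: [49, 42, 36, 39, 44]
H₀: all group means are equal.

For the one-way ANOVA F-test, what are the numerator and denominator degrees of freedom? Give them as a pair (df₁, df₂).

degrees of freedom = [3, 27]

k = 4 groups, N = 31 total
df = (k−1, N−k) = (4−1, 31−4) = (3, 27)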